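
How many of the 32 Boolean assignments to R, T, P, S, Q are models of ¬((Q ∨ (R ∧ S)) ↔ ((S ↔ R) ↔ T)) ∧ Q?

Initial set: {(¬((Q ∨ (R ∧ S)) ↔ ((S ↔ R) ↔ T)) ∧ Q)}.
(¬((Q ∨ (R ∧ S)) ↔ ((S ↔ R) ↔ T)) ∧ Q): α-rule — add ¬((Q ∨ (R ∧ S)) ↔ ((S ↔ R) ↔ T)), Q.
¬((Q ∨ (R ∧ S)) ↔ ((S ↔ R) ↔ T)): β-rule — branch into (Q ∨ (R ∧ S)), ¬((S ↔ R) ↔ T)  //  ¬(Q ∨ (R ∧ S)), ((S ↔ R) ↔ T).
  branch 1 (add (Q ∨ (R ∧ S)), ¬((S ↔ R) ↔ T)):
    (Q ∨ (R ∧ S)): β-rule — branch into Q  //  (R ∧ S).
      branch 1.1 (add Q):
        ¬((S ↔ R) ↔ T): β-rule — branch into (S ↔ R), ¬T  //  ¬(S ↔ R), T.
          branch 1.1.1 (add (S ↔ R), ¬T):
            (S ↔ R): β-rule — branch into S, R  //  ¬S, ¬R.
              branch 1.1.1.1 (add S, R):
                ○ open, literals {Q=true, R=true, S=true, T=false}.
              branch 1.1.1.2 (add ¬S, ¬R):
                ○ open, literals {Q=true, R=false, S=false, T=false}.
          branch 1.1.2 (add ¬(S ↔ R), T):
            ¬(S ↔ R): β-rule — branch into S, ¬R  //  ¬S, R.
              branch 1.1.2.1 (add S, ¬R):
                ○ open, literals {Q=true, R=false, S=true, T=true}.
              branch 1.1.2.2 (add ¬S, R):
                ○ open, literals {Q=true, R=true, S=false, T=true}.
      branch 1.2 (add (R ∧ S)):
        (R ∧ S): α-rule — add R, S.
        ¬((S ↔ R) ↔ T): β-rule — branch into (S ↔ R), ¬T  //  ¬(S ↔ R), T.
          branch 1.2.1 (add (S ↔ R), ¬T):
            (S ↔ R): β-rule — branch into S, R  //  ¬S, ¬R.
              branch 1.2.1.1 (add S, R):
                ○ open, literals {Q=true, R=true, S=true, T=false}.
              branch 1.2.1.2 (add ¬S, ¬R):
                × closes — contains both S and ¬S.
          branch 1.2.2 (add ¬(S ↔ R), T):
            ¬(S ↔ R): β-rule — branch into S, ¬R  //  ¬S, R.
              branch 1.2.2.1 (add S, ¬R):
                × closes — contains both R and ¬R.
              branch 1.2.2.2 (add ¬S, R):
                × closes — contains both S and ¬S.
  branch 2 (add ¬(Q ∨ (R ∧ S)), ((S ↔ R) ↔ T)):
    ¬(Q ∨ (R ∧ S)): α-rule — add ¬Q, ¬(R ∧ S).
    × closes — contains both Q and ¬Q.
4 branches closed, 5 open.
Each open branch fixes some atoms; the unmentioned ones are free. Counting distinct full assignments: branch {Q=true, R=true, S=true, T=false} (P) contributes 2 new; branch {Q=true, R=false, S=false, T=false} (P) contributes 2 new; branch {Q=true, R=false, S=true, T=true} (P) contributes 2 new; branch {Q=true, R=true, S=false, T=true} (P) contributes 2 new; branch {Q=true, R=true, S=true, T=false} (P) contributes 0 new. Total: 8.

8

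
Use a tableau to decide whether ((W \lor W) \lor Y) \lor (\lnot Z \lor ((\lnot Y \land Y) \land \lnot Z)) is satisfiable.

Satisfiable

Initial set: {(((W \lor W) \lor Y) \lor (\lnot Z \lor ((\lnot Y \land Y) \land \lnot Z)))}.
(((W \lor W) \lor Y) \lor (\lnot Z \lor ((\lnot Y \land Y) \land \lnot Z))): β-rule — branch into ((W \lor W) \lor Y)  //  (\lnot Z \lor ((\lnot Y \land Y) \land \lnot Z)).
  branch 1 (add ((W \lor W) \lor Y)):
    ((W \lor W) \lor Y): β-rule — branch into (W \lor W)  //  Y.
      branch 1.1 (add (W \lor W)):
        (W \lor W): β-rule — branch into W  //  W.
          branch 1.1.1 (add W):
            ○ open, literals {W=1}.
          branch 1.1.2 (add W):
            ○ open, literals {W=1}.
      branch 1.2 (add Y):
        ○ open, literals {Y=1}.
  branch 2 (add (\lnot Z \lor ((\lnot Y \land Y) \land \lnot Z))):
    (\lnot Z \lor ((\lnot Y \land Y) \land \lnot Z)): β-rule — branch into \lnot Z  //  ((\lnot Y \land Y) \land \lnot Z).
      branch 2.1 (add \lnot Z):
        ○ open, literals {Z=0}.
      branch 2.2 (add ((\lnot Y \land Y) \land \lnot Z)):
        ((\lnot Y \land Y) \land \lnot Z): α-rule — add (\lnot Y \land Y), \lnot Z.
        (\lnot Y \land Y): α-rule — add \lnot Y, Y.
        × closes — contains both Y and \lnot Y.
1 branch closed, 4 open.
An open branch gives a satisfying assignment: W=1.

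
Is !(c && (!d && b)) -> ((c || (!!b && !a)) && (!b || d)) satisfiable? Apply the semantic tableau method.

Satisfiable

Initial set: {T (!(c && (!d && b)) -> ((c || (!!b && !a)) && (!b || d)))}.
T (!(c && (!d && b)) -> ((c || (!!b && !a)) && (!b || d))): β-rule — branch into F !(c && (!d && b))  //  T ((c || (!!b && !a)) && (!b || d)).
  branch 1 (add F !(c && (!d && b))):
    F !(c && (!d && b)): α-rule — add T c, T (!d && b).
    T (!d && b): α-rule — add T !d, T b.
    ○ open, literals {b=1, c=1, d=0}.
  branch 2 (add T ((c || (!!b && !a)) && (!b || d))):
    T ((c || (!!b && !a)) && (!b || d)): α-rule — add T (c || (!!b && !a)), T (!b || d).
    T (c || (!!b && !a)): β-rule — branch into T c  //  T (!!b && !a).
      branch 2.1 (add T c):
        T (!b || d): β-rule — branch into T !b  //  T d.
          branch 2.1.1 (add T !b):
            ○ open, literals {b=0, c=1}.
          branch 2.1.2 (add T d):
            ○ open, literals {c=1, d=1}.
      branch 2.2 (add T (!!b && !a)):
        T (!!b && !a): α-rule — add T !!b, T !a.
        T !!b: drop double negation, giving T b.
        T (!b || d): β-rule — branch into T !b  //  T d.
          branch 2.2.1 (add T !b):
            × closes — contains both b and !b.
          branch 2.2.2 (add T d):
            ○ open, literals {a=0, b=1, d=1}.
1 branch closed, 4 open.
An open branch gives a satisfying assignment: b=1, c=1, d=0.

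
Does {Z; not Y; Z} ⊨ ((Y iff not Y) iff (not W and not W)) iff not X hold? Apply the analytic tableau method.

No

Initial set: {Z; not Y; Z; not (((Y iff not Y) iff (not W and not W)) iff not X)}.
not (((Y iff not Y) iff (not W and not W)) iff not X): β-rule — branch into ((Y iff not Y) iff (not W and not W)), not not X  //  not ((Y iff not Y) iff (not W and not W)), not X.
  branch 1 (add ((Y iff not Y) iff (not W and not W)), not not X):
    ((Y iff not Y) iff (not W and not W)): β-rule — branch into (Y iff not Y), (not W and not W)  //  not (Y iff not Y), not (not W and not W).
      branch 1.1 (add (Y iff not Y), (not W and not W)):
        (not W and not W): α-rule — add not W, not W.
        (Y iff not Y): β-rule — branch into Y, not Y  //  not Y, not not Y.
          branch 1.1.1 (add Y, not Y):
            × closes — contains both Y and not Y.
          branch 1.1.2 (add not Y, not not Y):
            × closes — contains both Y and not Y.
      branch 1.2 (add not (Y iff not Y), not (not W and not W)):
        not (Y iff not Y): β-rule — branch into Y, not not Y  //  not Y, not Y.
          branch 1.2.1 (add Y, not not Y):
            × closes — contains both Y and not Y.
          branch 1.2.2 (add not Y, not Y):
            not (not W and not W): β-rule — branch into not not W  //  not not W.
              branch 1.2.2.1 (add not not W):
                ○ open, literals {W=true, X=true, Y=false, Z=true}.
              branch 1.2.2.2 (add not not W):
                ○ open, literals {W=true, X=true, Y=false, Z=true}.
  branch 2 (add not ((Y iff not Y) iff (not W and not W)), not X):
    not ((Y iff not Y) iff (not W and not W)): β-rule — branch into (Y iff not Y), not (not W and not W)  //  not (Y iff not Y), (not W and not W).
      branch 2.1 (add (Y iff not Y), not (not W and not W)):
        (Y iff not Y): β-rule — branch into Y, not Y  //  not Y, not not Y.
          branch 2.1.1 (add Y, not Y):
            × closes — contains both Y and not Y.
          branch 2.1.2 (add not Y, not not Y):
            × closes — contains both Y and not Y.
      branch 2.2 (add not (Y iff not Y), (not W and not W)):
        (not W and not W): α-rule — add not W, not W.
        not (Y iff not Y): β-rule — branch into Y, not not Y  //  not Y, not Y.
          branch 2.2.1 (add Y, not not Y):
            × closes — contains both Y and not Y.
          branch 2.2.2 (add not Y, not Y):
            ○ open, literals {W=false, X=false, Y=false, Z=true}.
6 branches closed, 3 open.
An open branch gives a countermodel: W=true, X=true, Y=false, Z=true (unmentioned atoms arbitrary); the premises hold there but the conclusion fails.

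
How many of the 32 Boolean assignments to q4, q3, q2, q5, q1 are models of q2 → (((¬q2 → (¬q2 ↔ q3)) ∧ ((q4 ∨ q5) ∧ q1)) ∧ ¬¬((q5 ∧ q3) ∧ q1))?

Initial set: {(q2 → (((¬q2 → (¬q2 ↔ q3)) ∧ ((q4 ∨ q5) ∧ q1)) ∧ ¬¬((q5 ∧ q3) ∧ q1)))}.
(q2 → (((¬q2 → (¬q2 ↔ q3)) ∧ ((q4 ∨ q5) ∧ q1)) ∧ ¬¬((q5 ∧ q3) ∧ q1))): β-rule — branch into ¬q2  //  (((¬q2 → (¬q2 ↔ q3)) ∧ ((q4 ∨ q5) ∧ q1)) ∧ ¬¬((q5 ∧ q3) ∧ q1)).
  branch 1 (add ¬q2):
    ○ open, literals {q2=F}.
  branch 2 (add (((¬q2 → (¬q2 ↔ q3)) ∧ ((q4 ∨ q5) ∧ q1)) ∧ ¬¬((q5 ∧ q3) ∧ q1))):
    (((¬q2 → (¬q2 ↔ q3)) ∧ ((q4 ∨ q5) ∧ q1)) ∧ ¬¬((q5 ∧ q3) ∧ q1)): α-rule — add ((¬q2 → (¬q2 ↔ q3)) ∧ ((q4 ∨ q5) ∧ q1)), ¬¬((q5 ∧ q3) ∧ q1).
    ((¬q2 → (¬q2 ↔ q3)) ∧ ((q4 ∨ q5) ∧ q1)): α-rule — add (¬q2 → (¬q2 ↔ q3)), ((q4 ∨ q5) ∧ q1).
    ¬¬((q5 ∧ q3) ∧ q1): drop double negation, giving ((q5 ∧ q3) ∧ q1).
    ((q4 ∨ q5) ∧ q1): α-rule — add (q4 ∨ q5), q1.
    ((q5 ∧ q3) ∧ q1): α-rule — add (q5 ∧ q3), q1.
    (q5 ∧ q3): α-rule — add q5, q3.
    (¬q2 → (¬q2 ↔ q3)): β-rule — branch into ¬¬q2  //  (¬q2 ↔ q3).
      branch 2.1 (add ¬¬q2):
        (q4 ∨ q5): β-rule — branch into q4  //  q5.
          branch 2.1.1 (add q4):
            ○ open, literals {q1=T, q2=T, q3=T, q4=T, q5=T}.
          branch 2.1.2 (add q5):
            ○ open, literals {q1=T, q2=T, q3=T, q5=T}.
      branch 2.2 (add (¬q2 ↔ q3)):
        (q4 ∨ q5): β-rule — branch into q4  //  q5.
          branch 2.2.1 (add q4):
            (¬q2 ↔ q3): β-rule — branch into ¬q2, q3  //  ¬¬q2, ¬q3.
              branch 2.2.1.1 (add ¬q2, q3):
                ○ open, literals {q1=T, q2=F, q3=T, q4=T, q5=T}.
              branch 2.2.1.2 (add ¬¬q2, ¬q3):
                × closes — contains both q3 and ¬q3.
          branch 2.2.2 (add q5):
            (¬q2 ↔ q3): β-rule — branch into ¬q2, q3  //  ¬¬q2, ¬q3.
              branch 2.2.2.1 (add ¬q2, q3):
                ○ open, literals {q1=T, q2=F, q3=T, q5=T}.
              branch 2.2.2.2 (add ¬¬q2, ¬q3):
                × closes — contains both q3 and ¬q3.
2 branches closed, 5 open.
Each open branch fixes some atoms; the unmentioned ones are free. Counting distinct full assignments: branch {q2=F} (q4, q3, q5, q1) contributes 16 new; branch {q1=T, q2=T, q3=T, q4=T, q5=T} (none free) contributes 1 new; branch {q1=T, q2=T, q3=T, q5=T} (q4) contributes 1 new; branch {q1=T, q2=F, q3=T, q4=T, q5=T} (none free) contributes 0 new; branch {q1=T, q2=F, q3=T, q5=T} (q4) contributes 0 new. Total: 18.

18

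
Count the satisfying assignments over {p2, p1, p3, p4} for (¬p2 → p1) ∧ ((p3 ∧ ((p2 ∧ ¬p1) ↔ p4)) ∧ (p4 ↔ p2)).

2

Initial set: {T ((¬p2 → p1) ∧ ((p3 ∧ ((p2 ∧ ¬p1) ↔ p4)) ∧ (p4 ↔ p2)))}.
T ((¬p2 → p1) ∧ ((p3 ∧ ((p2 ∧ ¬p1) ↔ p4)) ∧ (p4 ↔ p2))): α-rule — add T (¬p2 → p1), T ((p3 ∧ ((p2 ∧ ¬p1) ↔ p4)) ∧ (p4 ↔ p2)).
T ((p3 ∧ ((p2 ∧ ¬p1) ↔ p4)) ∧ (p4 ↔ p2)): α-rule — add T (p3 ∧ ((p2 ∧ ¬p1) ↔ p4)), T (p4 ↔ p2).
T (p3 ∧ ((p2 ∧ ¬p1) ↔ p4)): α-rule — add T p3, T ((p2 ∧ ¬p1) ↔ p4).
T (¬p2 → p1): β-rule — branch into F ¬p2  //  T p1.
  branch 1 (add F ¬p2):
    T (p4 ↔ p2): β-rule — branch into T p4, T p2  //  F p4, F p2.
      branch 1.1 (add T p4, T p2):
        T ((p2 ∧ ¬p1) ↔ p4): β-rule — branch into T (p2 ∧ ¬p1), T p4  //  F (p2 ∧ ¬p1), F p4.
          branch 1.1.1 (add T (p2 ∧ ¬p1), T p4):
            T (p2 ∧ ¬p1): α-rule — add T p2, T ¬p1.
            ○ open, literals {p1=0, p2=1, p3=1, p4=1}.
          branch 1.1.2 (add F (p2 ∧ ¬p1), F p4):
            × closes — contains both p4 and ¬p4.
      branch 1.2 (add F p4, F p2):
        × closes — contains both p2 and ¬p2.
  branch 2 (add T p1):
    T (p4 ↔ p2): β-rule — branch into T p4, T p2  //  F p4, F p2.
      branch 2.1 (add T p4, T p2):
        T ((p2 ∧ ¬p1) ↔ p4): β-rule — branch into T (p2 ∧ ¬p1), T p4  //  F (p2 ∧ ¬p1), F p4.
          branch 2.1.1 (add T (p2 ∧ ¬p1), T p4):
            T (p2 ∧ ¬p1): α-rule — add T p2, T ¬p1.
            × closes — contains both p1 and ¬p1.
          branch 2.1.2 (add F (p2 ∧ ¬p1), F p4):
            × closes — contains both p4 and ¬p4.
      branch 2.2 (add F p4, F p2):
        T ((p2 ∧ ¬p1) ↔ p4): β-rule — branch into T (p2 ∧ ¬p1), T p4  //  F (p2 ∧ ¬p1), F p4.
          branch 2.2.1 (add T (p2 ∧ ¬p1), T p4):
            × closes — contains both p4 and ¬p4.
          branch 2.2.2 (add F (p2 ∧ ¬p1), F p4):
            F (p2 ∧ ¬p1): β-rule — branch into F p2  //  F ¬p1.
              branch 2.2.2.1 (add F p2):
                ○ open, literals {p1=1, p2=0, p3=1, p4=0}.
              branch 2.2.2.2 (add F ¬p1):
                ○ open, literals {p1=1, p2=0, p3=1, p4=0}.
5 branches closed, 3 open.
Each open branch fixes some atoms; the unmentioned ones are free. Counting distinct full assignments: branch {p1=0, p2=1, p3=1, p4=1} (none free) contributes 1 new; branch {p1=1, p2=0, p3=1, p4=0} (none free) contributes 1 new; branch {p1=1, p2=0, p3=1, p4=0} (none free) contributes 0 new. Total: 2.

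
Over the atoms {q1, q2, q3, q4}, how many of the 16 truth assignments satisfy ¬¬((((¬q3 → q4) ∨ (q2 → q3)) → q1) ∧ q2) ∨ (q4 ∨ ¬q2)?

Initial set: {T (¬¬((((¬q3 → q4) ∨ (q2 → q3)) → q1) ∧ q2) ∨ (q4 ∨ ¬q2))}.
T (¬¬((((¬q3 → q4) ∨ (q2 → q3)) → q1) ∧ q2) ∨ (q4 ∨ ¬q2)): β-rule — branch into T ¬¬((((¬q3 → q4) ∨ (q2 → q3)) → q1) ∧ q2)  //  T (q4 ∨ ¬q2).
  branch 1 (add T ¬¬((((¬q3 → q4) ∨ (q2 → q3)) → q1) ∧ q2)):
    T ¬¬((((¬q3 → q4) ∨ (q2 → q3)) → q1) ∧ q2): drop double negation, giving T ((((¬q3 → q4) ∨ (q2 → q3)) → q1) ∧ q2).
    T ((((¬q3 → q4) ∨ (q2 → q3)) → q1) ∧ q2): α-rule — add T (((¬q3 → q4) ∨ (q2 → q3)) → q1), T q2.
    T (((¬q3 → q4) ∨ (q2 → q3)) → q1): β-rule — branch into F ((¬q3 → q4) ∨ (q2 → q3))  //  T q1.
      branch 1.1 (add F ((¬q3 → q4) ∨ (q2 → q3))):
        F ((¬q3 → q4) ∨ (q2 → q3)): α-rule — add F (¬q3 → q4), F (q2 → q3).
        F (¬q3 → q4): α-rule — add T ¬q3, F q4.
        F (q2 → q3): α-rule — add T q2, F q3.
        ○ open, literals {q2=true, q3=false, q4=false}.
      branch 1.2 (add T q1):
        ○ open, literals {q1=true, q2=true}.
  branch 2 (add T (q4 ∨ ¬q2)):
    T (q4 ∨ ¬q2): β-rule — branch into T q4  //  T ¬q2.
      branch 2.1 (add T q4):
        ○ open, literals {q4=true}.
      branch 2.2 (add T ¬q2):
        ○ open, literals {q2=false}.
0 branches closed, 4 open.
Each open branch fixes some atoms; the unmentioned ones are free. Counting distinct full assignments: branch {q2=true, q3=false, q4=false} (q1) contributes 2 new; branch {q1=true, q2=true} (q3, q4) contributes 3 new; branch {q4=true} (q1, q2, q3) contributes 6 new; branch {q2=false} (q1, q3, q4) contributes 4 new. Total: 15.

15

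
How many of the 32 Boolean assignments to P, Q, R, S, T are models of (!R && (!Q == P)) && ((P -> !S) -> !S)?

Initial set: {((!R && (!Q == P)) && ((P -> !S) -> !S))}.
((!R && (!Q == P)) && ((P -> !S) -> !S)): α-rule — add (!R && (!Q == P)), ((P -> !S) -> !S).
(!R && (!Q == P)): α-rule — add !R, (!Q == P).
((P -> !S) -> !S): β-rule — branch into !(P -> !S)  //  !S.
  branch 1 (add !(P -> !S)):
    !(P -> !S): α-rule — add P, !!S.
    (!Q == P): β-rule — branch into !Q, P  //  !!Q, !P.
      branch 1.1 (add !Q, P):
        ○ open, literals {P=1, Q=0, R=0, S=1}.
      branch 1.2 (add !!Q, !P):
        × closes — contains both P and !P.
  branch 2 (add !S):
    (!Q == P): β-rule — branch into !Q, P  //  !!Q, !P.
      branch 2.1 (add !Q, P):
        ○ open, literals {P=1, Q=0, R=0, S=0}.
      branch 2.2 (add !!Q, !P):
        ○ open, literals {P=0, Q=1, R=0, S=0}.
1 branch closed, 3 open.
Each open branch fixes some atoms; the unmentioned ones are free. Counting distinct full assignments: branch {P=1, Q=0, R=0, S=1} (T) contributes 2 new; branch {P=1, Q=0, R=0, S=0} (T) contributes 2 new; branch {P=0, Q=1, R=0, S=0} (T) contributes 2 new. Total: 6.

6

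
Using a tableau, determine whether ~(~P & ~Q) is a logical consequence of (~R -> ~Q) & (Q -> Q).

No

Initial set: {((~R -> ~Q) & (Q -> Q)); ~~(~P & ~Q)}.
((~R -> ~Q) & (Q -> Q)): α-rule — add (~R -> ~Q), (Q -> Q).
~~(~P & ~Q): α-rule — add ~P, ~Q.
(~R -> ~Q): β-rule — branch into ~~R  //  ~Q.
  branch 1 (add ~~R):
    (Q -> Q): β-rule — branch into ~Q  //  Q.
      branch 1.1 (add ~Q):
        ○ open, literals {P=0, Q=0, R=1}.
      branch 1.2 (add Q):
        × closes — contains both Q and ~Q.
  branch 2 (add ~Q):
    (Q -> Q): β-rule — branch into ~Q  //  Q.
      branch 2.1 (add ~Q):
        ○ open, literals {P=0, Q=0}.
      branch 2.2 (add Q):
        × closes — contains both Q and ~Q.
2 branches closed, 2 open.
An open branch gives a countermodel: P=0, Q=0, R=1 (unmentioned atoms arbitrary); the premises hold there but the conclusion fails.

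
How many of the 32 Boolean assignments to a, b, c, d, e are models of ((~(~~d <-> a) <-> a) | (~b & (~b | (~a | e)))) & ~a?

Initial set: {T (((~(~~d <-> a) <-> a) | (~b & (~b | (~a | e)))) & ~a)}.
T (((~(~~d <-> a) <-> a) | (~b & (~b | (~a | e)))) & ~a): α-rule — add T ((~(~~d <-> a) <-> a) | (~b & (~b | (~a | e)))), T ~a.
T ((~(~~d <-> a) <-> a) | (~b & (~b | (~a | e)))): β-rule — branch into T (~(~~d <-> a) <-> a)  //  T (~b & (~b | (~a | e))).
  branch 1 (add T (~(~~d <-> a) <-> a)):
    T (~(~~d <-> a) <-> a): β-rule — branch into T ~(~~d <-> a), T a  //  F ~(~~d <-> a), F a.
      branch 1.1 (add T ~(~~d <-> a), T a):
        × closes — contains both a and ~a.
      branch 1.2 (add F ~(~~d <-> a), F a):
        F ~(~~d <-> a): β-rule — branch into T ~~d, T a  //  F ~~d, F a.
          branch 1.2.1 (add T ~~d, T a):
            × closes — contains both a and ~a.
          branch 1.2.2 (add F ~~d, F a):
            F ~~d: drop double negation, giving F d.
            ○ open, literals {a=0, d=0}.
  branch 2 (add T (~b & (~b | (~a | e)))):
    T (~b & (~b | (~a | e))): α-rule — add T ~b, T (~b | (~a | e)).
    T (~b | (~a | e)): β-rule — branch into T ~b  //  T (~a | e).
      branch 2.1 (add T ~b):
        ○ open, literals {a=0, b=0}.
      branch 2.2 (add T (~a | e)):
        T (~a | e): β-rule — branch into T ~a  //  T e.
          branch 2.2.1 (add T ~a):
            ○ open, literals {a=0, b=0}.
          branch 2.2.2 (add T e):
            ○ open, literals {a=0, b=0, e=1}.
2 branches closed, 4 open.
Each open branch fixes some atoms; the unmentioned ones are free. Counting distinct full assignments: branch {a=0, d=0} (b, c, e) contributes 8 new; branch {a=0, b=0} (c, d, e) contributes 4 new; branch {a=0, b=0} (c, d, e) contributes 0 new; branch {a=0, b=0, e=1} (c, d) contributes 0 new. Total: 12.

12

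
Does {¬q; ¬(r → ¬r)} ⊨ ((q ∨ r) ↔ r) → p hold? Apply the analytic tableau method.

Initial set: {¬q; ¬(r → ¬r); ¬(((q ∨ r) ↔ r) → p)}.
¬(r → ¬r): α-rule — add r, ¬¬r.
¬(((q ∨ r) ↔ r) → p): α-rule — add ((q ∨ r) ↔ r), ¬p.
((q ∨ r) ↔ r): β-rule — branch into (q ∨ r), r  //  ¬(q ∨ r), ¬r.
  branch 1 (add (q ∨ r), r):
    (q ∨ r): β-rule — branch into q  //  r.
      branch 1.1 (add q):
        × closes — contains both q and ¬q.
      branch 1.2 (add r):
        ○ open, literals {p=0, q=0, r=1}.
  branch 2 (add ¬(q ∨ r), ¬r):
    × closes — contains both r and ¬r.
2 branches closed, 1 open.
An open branch gives a countermodel: p=0, q=0, r=1 (unmentioned atoms arbitrary); the premises hold there but the conclusion fails.

No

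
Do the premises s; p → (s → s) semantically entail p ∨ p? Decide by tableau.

No

Initial set: {s; (p → (s → s)); ¬(p ∨ p)}.
¬(p ∨ p): α-rule — add ¬p, ¬p.
(p → (s → s)): β-rule — branch into ¬p  //  (s → s).
  branch 1 (add ¬p):
    ○ open, literals {p=F, s=T}.
  branch 2 (add (s → s)):
    (s → s): β-rule — branch into ¬s  //  s.
      branch 2.1 (add ¬s):
        × closes — contains both s and ¬s.
      branch 2.2 (add s):
        ○ open, literals {p=F, s=T}.
1 branch closed, 2 open.
An open branch gives a countermodel: p=F, s=T (unmentioned atoms arbitrary); the premises hold there but the conclusion fails.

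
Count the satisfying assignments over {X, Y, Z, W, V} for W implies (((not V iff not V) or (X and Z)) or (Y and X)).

Initial set: {(W implies (((not V iff not V) or (X and Z)) or (Y and X)))}.
(W implies (((not V iff not V) or (X and Z)) or (Y and X))): β-rule — branch into not W  //  (((not V iff not V) or (X and Z)) or (Y and X)).
  branch 1 (add not W):
    ○ open, literals {W=false}.
  branch 2 (add (((not V iff not V) or (X and Z)) or (Y and X))):
    (((not V iff not V) or (X and Z)) or (Y and X)): β-rule — branch into ((not V iff not V) or (X and Z))  //  (Y and X).
      branch 2.1 (add ((not V iff not V) or (X and Z))):
        ((not V iff not V) or (X and Z)): β-rule — branch into (not V iff not V)  //  (X and Z).
          branch 2.1.1 (add (not V iff not V)):
            (not V iff not V): β-rule — branch into not V, not V  //  not not V, not not V.
              branch 2.1.1.1 (add not V, not V):
                ○ open, literals {V=false}.
              branch 2.1.1.2 (add not not V, not not V):
                ○ open, literals {V=true}.
          branch 2.1.2 (add (X and Z)):
            (X and Z): α-rule — add X, Z.
            ○ open, literals {X=true, Z=true}.
      branch 2.2 (add (Y and X)):
        (Y and X): α-rule — add Y, X.
        ○ open, literals {X=true, Y=true}.
0 branches closed, 5 open.
Each open branch fixes some atoms; the unmentioned ones are free. Counting distinct full assignments: branch {W=false} (X, Y, Z, V) contributes 16 new; branch {V=false} (X, Y, Z, W) contributes 8 new; branch {V=true} (X, Y, Z, W) contributes 8 new; branch {X=true, Z=true} (Y, W, V) contributes 0 new; branch {X=true, Y=true} (Z, W, V) contributes 0 new. Total: 32.

32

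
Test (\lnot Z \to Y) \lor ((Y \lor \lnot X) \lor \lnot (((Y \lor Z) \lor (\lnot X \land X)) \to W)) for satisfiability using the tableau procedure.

Satisfiable

Initial set: {((\lnot Z \to Y) \lor ((Y \lor \lnot X) \lor \lnot (((Y \lor Z) \lor (\lnot X \land X)) \to W)))}.
((\lnot Z \to Y) \lor ((Y \lor \lnot X) \lor \lnot (((Y \lor Z) \lor (\lnot X \land X)) \to W))): β-rule — branch into (\lnot Z \to Y)  //  ((Y \lor \lnot X) \lor \lnot (((Y \lor Z) \lor (\lnot X \land X)) \to W)).
  branch 1 (add (\lnot Z \to Y)):
    (\lnot Z \to Y): β-rule — branch into \lnot \lnot Z  //  Y.
      branch 1.1 (add \lnot \lnot Z):
        ○ open, literals {Z=true}.
      branch 1.2 (add Y):
        ○ open, literals {Y=true}.
  branch 2 (add ((Y \lor \lnot X) \lor \lnot (((Y \lor Z) \lor (\lnot X \land X)) \to W))):
    ((Y \lor \lnot X) \lor \lnot (((Y \lor Z) \lor (\lnot X \land X)) \to W)): β-rule — branch into (Y \lor \lnot X)  //  \lnot (((Y \lor Z) \lor (\lnot X \land X)) \to W).
      branch 2.1 (add (Y \lor \lnot X)):
        (Y \lor \lnot X): β-rule — branch into Y  //  \lnot X.
          branch 2.1.1 (add Y):
            ○ open, literals {Y=true}.
          branch 2.1.2 (add \lnot X):
            ○ open, literals {X=false}.
      branch 2.2 (add \lnot (((Y \lor Z) \lor (\lnot X \land X)) \to W)):
        \lnot (((Y \lor Z) \lor (\lnot X \land X)) \to W): α-rule — add ((Y \lor Z) \lor (\lnot X \land X)), \lnot W.
        ((Y \lor Z) \lor (\lnot X \land X)): β-rule — branch into (Y \lor Z)  //  (\lnot X \land X).
          branch 2.2.1 (add (Y \lor Z)):
            (Y \lor Z): β-rule — branch into Y  //  Z.
              branch 2.2.1.1 (add Y):
                ○ open, literals {W=false, Y=true}.
              branch 2.2.1.2 (add Z):
                ○ open, literals {W=false, Z=true}.
          branch 2.2.2 (add (\lnot X \land X)):
            (\lnot X \land X): α-rule — add \lnot X, X.
            × closes — contains both X and \lnot X.
1 branch closed, 6 open.
An open branch gives a satisfying assignment: Z=true.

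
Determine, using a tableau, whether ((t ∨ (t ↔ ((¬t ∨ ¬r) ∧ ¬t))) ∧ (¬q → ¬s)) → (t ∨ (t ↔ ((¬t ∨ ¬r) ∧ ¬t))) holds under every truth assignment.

Valid

Assume the negation and expand:
Initial set: {¬(((t ∨ (t ↔ ((¬t ∨ ¬r) ∧ ¬t))) ∧ (¬q → ¬s)) → (t ∨ (t ↔ ((¬t ∨ ¬r) ∧ ¬t))))}.
¬(((t ∨ (t ↔ ((¬t ∨ ¬r) ∧ ¬t))) ∧ (¬q → ¬s)) → (t ∨ (t ↔ ((¬t ∨ ¬r) ∧ ¬t)))): α-rule — add ((t ∨ (t ↔ ((¬t ∨ ¬r) ∧ ¬t))) ∧ (¬q → ¬s)), ¬(t ∨ (t ↔ ((¬t ∨ ¬r) ∧ ¬t))).
((t ∨ (t ↔ ((¬t ∨ ¬r) ∧ ¬t))) ∧ (¬q → ¬s)): α-rule — add (t ∨ (t ↔ ((¬t ∨ ¬r) ∧ ¬t))), (¬q → ¬s).
¬(t ∨ (t ↔ ((¬t ∨ ¬r) ∧ ¬t))): α-rule — add ¬t, ¬(t ↔ ((¬t ∨ ¬r) ∧ ¬t)).
(t ∨ (t ↔ ((¬t ∨ ¬r) ∧ ¬t))): β-rule — branch into t  //  (t ↔ ((¬t ∨ ¬r) ∧ ¬t)).
  branch 1 (add t):
    × closes — contains both t and ¬t.
  branch 2 (add (t ↔ ((¬t ∨ ¬r) ∧ ¬t))):
    (¬q → ¬s): β-rule — branch into ¬¬q  //  ¬s.
      branch 2.1 (add ¬¬q):
        ¬(t ↔ ((¬t ∨ ¬r) ∧ ¬t)): β-rule — branch into t, ¬((¬t ∨ ¬r) ∧ ¬t)  //  ¬t, ((¬t ∨ ¬r) ∧ ¬t).
          branch 2.1.1 (add t, ¬((¬t ∨ ¬r) ∧ ¬t)):
            × closes — contains both t and ¬t.
          branch 2.1.2 (add ¬t, ((¬t ∨ ¬r) ∧ ¬t)):
            ((¬t ∨ ¬r) ∧ ¬t): α-rule — add (¬t ∨ ¬r), ¬t.
            (t ↔ ((¬t ∨ ¬r) ∧ ¬t)): β-rule — branch into t, ((¬t ∨ ¬r) ∧ ¬t)  //  ¬t, ¬((¬t ∨ ¬r) ∧ ¬t).
              branch 2.1.2.1 (add t, ((¬t ∨ ¬r) ∧ ¬t)):
                × closes — contains both t and ¬t.
              branch 2.1.2.2 (add ¬t, ¬((¬t ∨ ¬r) ∧ ¬t)):
                (¬t ∨ ¬r): β-rule — branch into ¬t  //  ¬r.
                  branch 2.1.2.2.1 (add ¬t):
                    ¬((¬t ∨ ¬r) ∧ ¬t): β-rule — branch into ¬(¬t ∨ ¬r)  //  ¬¬t.
                      branch 2.1.2.2.1.1 (add ¬(¬t ∨ ¬r)):
                        ¬(¬t ∨ ¬r): α-rule — add ¬¬t, ¬¬r.
                        × closes — contains both t and ¬t.
                      branch 2.1.2.2.1.2 (add ¬¬t):
                        × closes — contains both t and ¬t.
                  branch 2.1.2.2.2 (add ¬r):
                    ¬((¬t ∨ ¬r) ∧ ¬t): β-rule — branch into ¬(¬t ∨ ¬r)  //  ¬¬t.
                      branch 2.1.2.2.2.1 (add ¬(¬t ∨ ¬r)):
                        ¬(¬t ∨ ¬r): α-rule — add ¬¬t, ¬¬r.
                        × closes — contains both t and ¬t.
                      branch 2.1.2.2.2.2 (add ¬¬t):
                        × closes — contains both t and ¬t.
      branch 2.2 (add ¬s):
        ¬(t ↔ ((¬t ∨ ¬r) ∧ ¬t)): β-rule — branch into t, ¬((¬t ∨ ¬r) ∧ ¬t)  //  ¬t, ((¬t ∨ ¬r) ∧ ¬t).
          branch 2.2.1 (add t, ¬((¬t ∨ ¬r) ∧ ¬t)):
            × closes — contains both t and ¬t.
          branch 2.2.2 (add ¬t, ((¬t ∨ ¬r) ∧ ¬t)):
            ((¬t ∨ ¬r) ∧ ¬t): α-rule — add (¬t ∨ ¬r), ¬t.
            (t ↔ ((¬t ∨ ¬r) ∧ ¬t)): β-rule — branch into t, ((¬t ∨ ¬r) ∧ ¬t)  //  ¬t, ¬((¬t ∨ ¬r) ∧ ¬t).
              branch 2.2.2.1 (add t, ((¬t ∨ ¬r) ∧ ¬t)):
                × closes — contains both t and ¬t.
              branch 2.2.2.2 (add ¬t, ¬((¬t ∨ ¬r) ∧ ¬t)):
                (¬t ∨ ¬r): β-rule — branch into ¬t  //  ¬r.
                  branch 2.2.2.2.1 (add ¬t):
                    ¬((¬t ∨ ¬r) ∧ ¬t): β-rule — branch into ¬(¬t ∨ ¬r)  //  ¬¬t.
                      branch 2.2.2.2.1.1 (add ¬(¬t ∨ ¬r)):
                        ¬(¬t ∨ ¬r): α-rule — add ¬¬t, ¬¬r.
                        × closes — contains both t and ¬t.
                      branch 2.2.2.2.1.2 (add ¬¬t):
                        × closes — contains both t and ¬t.
                  branch 2.2.2.2.2 (add ¬r):
                    ¬((¬t ∨ ¬r) ∧ ¬t): β-rule — branch into ¬(¬t ∨ ¬r)  //  ¬¬t.
                      branch 2.2.2.2.2.1 (add ¬(¬t ∨ ¬r)):
                        ¬(¬t ∨ ¬r): α-rule — add ¬¬t, ¬¬r.
                        × closes — contains both t and ¬t.
                      branch 2.2.2.2.2.2 (add ¬¬t):
                        × closes — contains both t and ¬t.
All 13 branches close.
Every branch closed, so the negation is unsatisfiable and the formula is valid.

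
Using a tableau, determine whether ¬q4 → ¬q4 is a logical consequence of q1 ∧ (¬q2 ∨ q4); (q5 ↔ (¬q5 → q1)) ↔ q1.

Initial set: {(q1 ∧ (¬q2 ∨ q4)); ((q5 ↔ (¬q5 → q1)) ↔ q1); ¬(¬q4 → ¬q4)}.
(q1 ∧ (¬q2 ∨ q4)): α-rule — add q1, (¬q2 ∨ q4).
¬(¬q4 → ¬q4): α-rule — add ¬q4, ¬¬q4.
× closes — contains both q4 and ¬q4.
All 1 branch closes.
Every branch closed, so the premises entail the conclusion.

Yes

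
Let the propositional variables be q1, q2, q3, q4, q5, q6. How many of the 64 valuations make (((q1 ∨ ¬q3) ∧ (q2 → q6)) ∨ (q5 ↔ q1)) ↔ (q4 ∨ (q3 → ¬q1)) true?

44

Initial set: {T ((((q1 ∨ ¬q3) ∧ (q2 → q6)) ∨ (q5 ↔ q1)) ↔ (q4 ∨ (q3 → ¬q1)))}.
T ((((q1 ∨ ¬q3) ∧ (q2 → q6)) ∨ (q5 ↔ q1)) ↔ (q4 ∨ (q3 → ¬q1))): β-rule — branch into T (((q1 ∨ ¬q3) ∧ (q2 → q6)) ∨ (q5 ↔ q1)), T (q4 ∨ (q3 → ¬q1))  //  F (((q1 ∨ ¬q3) ∧ (q2 → q6)) ∨ (q5 ↔ q1)), F (q4 ∨ (q3 → ¬q1)).
  branch 1 (add T (((q1 ∨ ¬q3) ∧ (q2 → q6)) ∨ (q5 ↔ q1)), T (q4 ∨ (q3 → ¬q1))):
    T (((q1 ∨ ¬q3) ∧ (q2 → q6)) ∨ (q5 ↔ q1)): β-rule — branch into T ((q1 ∨ ¬q3) ∧ (q2 → q6))  //  T (q5 ↔ q1).
      branch 1.1 (add T ((q1 ∨ ¬q3) ∧ (q2 → q6))):
        T ((q1 ∨ ¬q3) ∧ (q2 → q6)): α-rule — add T (q1 ∨ ¬q3), T (q2 → q6).
        T (q4 ∨ (q3 → ¬q1)): β-rule — branch into T q4  //  T (q3 → ¬q1).
          branch 1.1.1 (add T q4):
            T (q1 ∨ ¬q3): β-rule — branch into T q1  //  T ¬q3.
              branch 1.1.1.1 (add T q1):
                T (q2 → q6): β-rule — branch into F q2  //  T q6.
                  branch 1.1.1.1.1 (add F q2):
                    ○ open, literals {q1=true, q2=false, q4=true}.
                  branch 1.1.1.1.2 (add T q6):
                    ○ open, literals {q1=true, q4=true, q6=true}.
              branch 1.1.1.2 (add T ¬q3):
                T (q2 → q6): β-rule — branch into F q2  //  T q6.
                  branch 1.1.1.2.1 (add F q2):
                    ○ open, literals {q2=false, q3=false, q4=true}.
                  branch 1.1.1.2.2 (add T q6):
                    ○ open, literals {q3=false, q4=true, q6=true}.
          branch 1.1.2 (add T (q3 → ¬q1)):
            T (q1 ∨ ¬q3): β-rule — branch into T q1  //  T ¬q3.
              branch 1.1.2.1 (add T q1):
                T (q2 → q6): β-rule — branch into F q2  //  T q6.
                  branch 1.1.2.1.1 (add F q2):
                    T (q3 → ¬q1): β-rule — branch into F q3  //  T ¬q1.
                      branch 1.1.2.1.1.1 (add F q3):
                        ○ open, literals {q1=true, q2=false, q3=false}.
                      branch 1.1.2.1.1.2 (add T ¬q1):
                        × closes — contains both q1 and ¬q1.
                  branch 1.1.2.1.2 (add T q6):
                    T (q3 → ¬q1): β-rule — branch into F q3  //  T ¬q1.
                      branch 1.1.2.1.2.1 (add F q3):
                        ○ open, literals {q1=true, q3=false, q6=true}.
                      branch 1.1.2.1.2.2 (add T ¬q1):
                        × closes — contains both q1 and ¬q1.
              branch 1.1.2.2 (add T ¬q3):
                T (q2 → q6): β-rule — branch into F q2  //  T q6.
                  branch 1.1.2.2.1 (add F q2):
                    T (q3 → ¬q1): β-rule — branch into F q3  //  T ¬q1.
                      branch 1.1.2.2.1.1 (add F q3):
                        ○ open, literals {q2=false, q3=false}.
                      branch 1.1.2.2.1.2 (add T ¬q1):
                        ○ open, literals {q1=false, q2=false, q3=false}.
                  branch 1.1.2.2.2 (add T q6):
                    T (q3 → ¬q1): β-rule — branch into F q3  //  T ¬q1.
                      branch 1.1.2.2.2.1 (add F q3):
                        ○ open, literals {q3=false, q6=true}.
                      branch 1.1.2.2.2.2 (add T ¬q1):
                        ○ open, literals {q1=false, q3=false, q6=true}.
      branch 1.2 (add T (q5 ↔ q1)):
        T (q4 ∨ (q3 → ¬q1)): β-rule — branch into T q4  //  T (q3 → ¬q1).
          branch 1.2.1 (add T q4):
            T (q5 ↔ q1): β-rule — branch into T q5, T q1  //  F q5, F q1.
              branch 1.2.1.1 (add T q5, T q1):
                ○ open, literals {q1=true, q4=true, q5=true}.
              branch 1.2.1.2 (add F q5, F q1):
                ○ open, literals {q1=false, q4=true, q5=false}.
          branch 1.2.2 (add T (q3 → ¬q1)):
            T (q5 ↔ q1): β-rule — branch into T q5, T q1  //  F q5, F q1.
              branch 1.2.2.1 (add T q5, T q1):
                T (q3 → ¬q1): β-rule — branch into F q3  //  T ¬q1.
                  branch 1.2.2.1.1 (add F q3):
                    ○ open, literals {q1=true, q3=false, q5=true}.
                  branch 1.2.2.1.2 (add T ¬q1):
                    × closes — contains both q1 and ¬q1.
              branch 1.2.2.2 (add F q5, F q1):
                T (q3 → ¬q1): β-rule — branch into F q3  //  T ¬q1.
                  branch 1.2.2.2.1 (add F q3):
                    ○ open, literals {q1=false, q3=false, q5=false}.
                  branch 1.2.2.2.2 (add T ¬q1):
                    ○ open, literals {q1=false, q5=false}.
  branch 2 (add F (((q1 ∨ ¬q3) ∧ (q2 → q6)) ∨ (q5 ↔ q1)), F (q4 ∨ (q3 → ¬q1))):
    F (((q1 ∨ ¬q3) ∧ (q2 → q6)) ∨ (q5 ↔ q1)): α-rule — add F ((q1 ∨ ¬q3) ∧ (q2 → q6)), F (q5 ↔ q1).
    F (q4 ∨ (q3 → ¬q1)): α-rule — add F q4, F (q3 → ¬q1).
    F (q3 → ¬q1): α-rule — add T q3, F ¬q1.
    F ((q1 ∨ ¬q3) ∧ (q2 → q6)): β-rule — branch into F (q1 ∨ ¬q3)  //  F (q2 → q6).
      branch 2.1 (add F (q1 ∨ ¬q3)):
        F (q1 ∨ ¬q3): α-rule — add F q1, F ¬q3.
        × closes — contains both q1 and ¬q1.
      branch 2.2 (add F (q2 → q6)):
        F (q2 → q6): α-rule — add T q2, F q6.
        F (q5 ↔ q1): β-rule — branch into T q5, F q1  //  F q5, T q1.
          branch 2.2.1 (add T q5, F q1):
            × closes — contains both q1 and ¬q1.
          branch 2.2.2 (add F q5, T q1):
            ○ open, literals {q1=true, q2=true, q3=true, q4=false, q5=false, q6=false}.
5 branches closed, 16 open.
Each open branch fixes some atoms; the unmentioned ones are free. Counting distinct full assignments: branch {q1=true, q2=false, q4=true} (q3, q5, q6) contributes 8 new; branch {q1=true, q4=true, q6=true} (q2, q3, q5) contributes 4 new; branch {q2=false, q3=false, q4=true} (q1, q5, q6) contributes 4 new; branch {q3=false, q4=true, q6=true} (q1, q2, q5) contributes 2 new; branch {q1=true, q2=false, q3=false} (q4, q5, q6) contributes 4 new; branch {q1=true, q3=false, q6=true} (q2, q4, q5) contributes 2 new; branch {q2=false, q3=false} (q1, q4, q5, q6) contributes 4 new; branch {q1=false, q2=false, q3=false} (q4, q5, q6) contributes 0 new; branch {q3=false, q6=true} (q1, q2, q4, q5) contributes 2 new; branch {q1=false, q3=false, q6=true} (q2, q4, q5) contributes 0 new; branch {q1=true, q4=true, q5=true} (q2, q3, q6) contributes 2 new; branch {q1=false, q4=true, q5=false} (q2, q3, q6) contributes 5 new; branch {q1=true, q3=false, q5=true} (q2, q4, q6) contributes 1 new; branch {q1=false, q3=false, q5=false} (q2, q4, q6) contributes 1 new; branch {q1=false, q5=false} (q2, q3, q4, q6) contributes 4 new; branch {q1=true, q2=true, q3=true, q4=false, q5=false, q6=false} (none free) contributes 1 new. Total: 44.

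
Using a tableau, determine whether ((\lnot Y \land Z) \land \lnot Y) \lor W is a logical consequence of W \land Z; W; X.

Initial set: {(W \land Z); W; X; \lnot (((\lnot Y \land Z) \land \lnot Y) \lor W)}.
(W \land Z): α-rule — add W, Z.
\lnot (((\lnot Y \land Z) \land \lnot Y) \lor W): α-rule — add \lnot ((\lnot Y \land Z) \land \lnot Y), \lnot W.
× closes — contains both W and \lnot W.
All 1 branch closes.
Every branch closed, so the premises entail the conclusion.

Yes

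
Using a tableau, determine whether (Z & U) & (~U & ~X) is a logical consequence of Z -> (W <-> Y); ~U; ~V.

No

Initial set: {(Z -> (W <-> Y)); ~U; ~V; ~((Z & U) & (~U & ~X))}.
(Z -> (W <-> Y)): β-rule — branch into ~Z  //  (W <-> Y).
  branch 1 (add ~Z):
    ~((Z & U) & (~U & ~X)): β-rule — branch into ~(Z & U)  //  ~(~U & ~X).
      branch 1.1 (add ~(Z & U)):
        ~(Z & U): β-rule — branch into ~Z  //  ~U.
          branch 1.1.1 (add ~Z):
            ○ open, literals {U=F, V=F, Z=F}.
          branch 1.1.2 (add ~U):
            ○ open, literals {U=F, V=F, Z=F}.
      branch 1.2 (add ~(~U & ~X)):
        ~(~U & ~X): β-rule — branch into ~~U  //  ~~X.
          branch 1.2.1 (add ~~U):
            × closes — contains both U and ~U.
          branch 1.2.2 (add ~~X):
            ○ open, literals {U=F, V=F, X=T, Z=F}.
  branch 2 (add (W <-> Y)):
    ~((Z & U) & (~U & ~X)): β-rule — branch into ~(Z & U)  //  ~(~U & ~X).
      branch 2.1 (add ~(Z & U)):
        (W <-> Y): β-rule — branch into W, Y  //  ~W, ~Y.
          branch 2.1.1 (add W, Y):
            ~(Z & U): β-rule — branch into ~Z  //  ~U.
              branch 2.1.1.1 (add ~Z):
                ○ open, literals {U=F, V=F, W=T, Y=T, Z=F}.
              branch 2.1.1.2 (add ~U):
                ○ open, literals {U=F, V=F, W=T, Y=T}.
          branch 2.1.2 (add ~W, ~Y):
            ~(Z & U): β-rule — branch into ~Z  //  ~U.
              branch 2.1.2.1 (add ~Z):
                ○ open, literals {U=F, V=F, W=F, Y=F, Z=F}.
              branch 2.1.2.2 (add ~U):
                ○ open, literals {U=F, V=F, W=F, Y=F}.
      branch 2.2 (add ~(~U & ~X)):
        (W <-> Y): β-rule — branch into W, Y  //  ~W, ~Y.
          branch 2.2.1 (add W, Y):
            ~(~U & ~X): β-rule — branch into ~~U  //  ~~X.
              branch 2.2.1.1 (add ~~U):
                × closes — contains both U and ~U.
              branch 2.2.1.2 (add ~~X):
                ○ open, literals {U=F, V=F, W=T, X=T, Y=T}.
          branch 2.2.2 (add ~W, ~Y):
            ~(~U & ~X): β-rule — branch into ~~U  //  ~~X.
              branch 2.2.2.1 (add ~~U):
                × closes — contains both U and ~U.
              branch 2.2.2.2 (add ~~X):
                ○ open, literals {U=F, V=F, W=F, X=T, Y=F}.
3 branches closed, 9 open.
An open branch gives a countermodel: U=F, V=F, Z=F (unmentioned atoms arbitrary); the premises hold there but the conclusion fails.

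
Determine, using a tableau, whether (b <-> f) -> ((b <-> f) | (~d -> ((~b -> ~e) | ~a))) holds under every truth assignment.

Assume the negation and expand:
Initial set: {F ((b <-> f) -> ((b <-> f) | (~d -> ((~b -> ~e) | ~a))))}.
F ((b <-> f) -> ((b <-> f) | (~d -> ((~b -> ~e) | ~a)))): α-rule — add T (b <-> f), F ((b <-> f) | (~d -> ((~b -> ~e) | ~a))).
F ((b <-> f) | (~d -> ((~b -> ~e) | ~a))): α-rule — add F (b <-> f), F (~d -> ((~b -> ~e) | ~a)).
F (~d -> ((~b -> ~e) | ~a)): α-rule — add T ~d, F ((~b -> ~e) | ~a).
F ((~b -> ~e) | ~a): α-rule — add F (~b -> ~e), F ~a.
F (~b -> ~e): α-rule — add T ~b, F ~e.
T (b <-> f): β-rule — branch into T b, T f  //  F b, F f.
  branch 1 (add T b, T f):
    × closes — contains both b and ~b.
  branch 2 (add F b, F f):
    F (b <-> f): β-rule — branch into T b, F f  //  F b, T f.
      branch 2.1 (add T b, F f):
        × closes — contains both b and ~b.
      branch 2.2 (add F b, T f):
        × closes — contains both f and ~f.
All 3 branches close.
Every branch closed, so the negation is unsatisfiable and the formula is valid.

Valid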